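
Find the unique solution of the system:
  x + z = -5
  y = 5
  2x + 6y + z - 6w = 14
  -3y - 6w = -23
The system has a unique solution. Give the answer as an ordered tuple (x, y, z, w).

(-3, 5, -2, 4/3)

Form the augmented matrix and row-reduce:
  [ 1   0  1   0  |   -5 ]
  [ 0   1  0   0  |    5 ]
  [ 2   6  1  -6  |   14 ]
  [ 0  -3  0  -6  |  -23 ]
R3 -> R3 − 2·R1
  [ 1   0   1   0  |   -5 ]
  [ 0   1   0   0  |    5 ]
  [ 0   6  -1  -6  |   24 ]
  [ 0  -3   0  -6  |  -23 ]
R3 -> R3 − 6·R2
  [ 1   0   1   0  |   -5 ]
  [ 0   1   0   0  |    5 ]
  [ 0   0  -1  -6  |   -6 ]
  [ 0  -3   0  -6  |  -23 ]
R4 -> R4 + 3·R2
  [ 1  0   1   0  |  -5 ]
  [ 0  1   0   0  |   5 ]
  [ 0  0  -1  -6  |  -6 ]
  [ 0  0   0  -6  |  -8 ]
R3 -> -1·R3
  [ 1  0  1   0  |  -5 ]
  [ 0  1  0   0  |   5 ]
  [ 0  0  1   6  |   6 ]
  [ 0  0  0  -6  |  -8 ]
R4 -> -1/6·R4
  [ 1  0  1  0  |   -5 ]
  [ 0  1  0  0  |    5 ]
  [ 0  0  1  6  |    6 ]
  [ 0  0  0  1  |  4/3 ]
R3 -> R3 − 6·R4
  [ 1  0  1  0  |   -5 ]
  [ 0  1  0  0  |    5 ]
  [ 0  0  1  0  |   -2 ]
  [ 0  0  0  1  |  4/3 ]
R1 -> R1 − R3
  [ 1  0  0  0  |   -3 ]
  [ 0  1  0  0  |    5 ]
  [ 0  0  1  0  |   -2 ]
  [ 0  0  0  1  |  4/3 ]
Reading off the last column: x = -3, y = 5, z = -2, w = 4/3.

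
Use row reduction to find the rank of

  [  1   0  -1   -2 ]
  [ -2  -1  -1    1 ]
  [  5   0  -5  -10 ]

R2 := R2 + 2·R1
R3 := R3 − 5·R1
R2 := -1·R2
The reduced form has 2 nonzero rows.

rank = 2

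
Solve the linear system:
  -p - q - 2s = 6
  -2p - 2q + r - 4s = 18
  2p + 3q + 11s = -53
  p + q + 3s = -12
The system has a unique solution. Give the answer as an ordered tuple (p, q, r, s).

Form the augmented matrix and row-reduce:
  [ -1  -1  0  -2  |    6 ]
  [ -2  -2  1  -4  |   18 ]
  [  2   3  0  11  |  -53 ]
  [  1   1  0   3  |  -12 ]
R1 ← -1·R1
  [  1   1  0   2  |   -6 ]
  [ -2  -2  1  -4  |   18 ]
  [  2   3  0  11  |  -53 ]
  [  1   1  0   3  |  -12 ]
R2 ← R2 + 2·R1
  [ 1  1  0   2  |   -6 ]
  [ 0  0  1   0  |    6 ]
  [ 2  3  0  11  |  -53 ]
  [ 1  1  0   3  |  -12 ]
R3 ← R3 − 2·R1
  [ 1  1  0  2  |   -6 ]
  [ 0  0  1  0  |    6 ]
  [ 0  1  0  7  |  -41 ]
  [ 1  1  0  3  |  -12 ]
R4 ← R4 − R1
  [ 1  1  0  2  |   -6 ]
  [ 0  0  1  0  |    6 ]
  [ 0  1  0  7  |  -41 ]
  [ 0  0  0  1  |   -6 ]
R2 <-> R3
  [ 1  1  0  2  |   -6 ]
  [ 0  1  0  7  |  -41 ]
  [ 0  0  1  0  |    6 ]
  [ 0  0  0  1  |   -6 ]
R2 ← R2 − 7·R4
  [ 1  1  0  2  |  -6 ]
  [ 0  1  0  0  |   1 ]
  [ 0  0  1  0  |   6 ]
  [ 0  0  0  1  |  -6 ]
R1 ← R1 − 2·R4
  [ 1  1  0  0  |   6 ]
  [ 0  1  0  0  |   1 ]
  [ 0  0  1  0  |   6 ]
  [ 0  0  0  1  |  -6 ]
R1 ← R1 − R2
  [ 1  0  0  0  |   5 ]
  [ 0  1  0  0  |   1 ]
  [ 0  0  1  0  |   6 ]
  [ 0  0  0  1  |  -6 ]
Reading off the last column: p = 5, q = 1, r = 6, s = -6.

(5, 1, 6, -6)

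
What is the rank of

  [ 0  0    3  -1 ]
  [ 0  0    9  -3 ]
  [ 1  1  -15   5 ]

r1 <=> r3
  [ 1  1  -15   5 ]
  [ 0  0    9  -3 ]
  [ 0  0    3  -1 ]
r2 → 1/9·r2
  [ 1  1  -15     5 ]
  [ 0  0    1  -1/3 ]
  [ 0  0    3    -1 ]
r3 → r3 − 3·r2
  [ 1  1  -15     5 ]
  [ 0  0    1  -1/3 ]
  [ 0  0    0     0 ]
r1 → r1 + 15·r2
  [ 1  1  0     0 ]
  [ 0  0  1  -1/3 ]
  [ 0  0  0     0 ]
The reduced form has 2 nonzero rows.

rank = 2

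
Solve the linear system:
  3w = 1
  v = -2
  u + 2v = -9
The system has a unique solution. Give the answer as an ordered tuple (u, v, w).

Form the augmented matrix and row-reduce:
  [ 0  0  3  |   1 ]
  [ 0  1  0  |  -2 ]
  [ 1  2  0  |  -9 ]
r1 <-> r3
  [ 1  2  0  |  -9 ]
  [ 0  1  0  |  -2 ]
  [ 0  0  3  |   1 ]
r3 -> 1/3·r3
  [ 1  2  0  |   -9 ]
  [ 0  1  0  |   -2 ]
  [ 0  0  1  |  1/3 ]
r1 -> r1 − 2·r2
  [ 1  0  0  |   -5 ]
  [ 0  1  0  |   -2 ]
  [ 0  0  1  |  1/3 ]
Reading off the last column: u = -5, v = -2, w = 1/3.

(-5, -2, 1/3)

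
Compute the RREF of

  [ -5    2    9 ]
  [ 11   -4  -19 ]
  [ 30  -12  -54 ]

Multiply R1 by -1/5.
  [  1  -2/5  -9/5 ]
  [ 11    -4   -19 ]
  [ 30   -12   -54 ]
Subtract 11 times R1 from R2.
  [  1  -2/5  -9/5 ]
  [  0   2/5   4/5 ]
  [ 30   -12   -54 ]
Subtract 30 times R1 from R3.
  [ 1  -2/5  -9/5 ]
  [ 0   2/5   4/5 ]
  [ 0     0     0 ]
Multiply R2 by 5/2.
  [ 1  -2/5  -9/5 ]
  [ 0     1     2 ]
  [ 0     0     0 ]
Add 2/5 times R2 to R1.
  [ 1  0  -1 ]
  [ 0  1   2 ]
  [ 0  0   0 ]

[[1, 0, -1], [0, 1, 2], [0, 0, 0]]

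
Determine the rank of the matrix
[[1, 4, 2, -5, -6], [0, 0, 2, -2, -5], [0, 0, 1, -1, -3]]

rank = 3

R2 := 1/2·R2
R3 := R3 − R2
R3 := -2·R3
R2 := R2 + 5/2·R3
R1 := R1 + 6·R3
R1 := R1 − 2·R2
The reduced form has 3 nonzero rows.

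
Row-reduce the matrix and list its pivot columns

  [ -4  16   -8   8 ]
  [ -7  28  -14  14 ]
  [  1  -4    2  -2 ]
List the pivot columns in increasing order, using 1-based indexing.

1

Multiply r1 by -1/4.
  [  1  -4    2  -2 ]
  [ -7  28  -14  14 ]
  [  1  -4    2  -2 ]
Add 7 times r1 to r2.
  [ 1  -4  2  -2 ]
  [ 0   0  0   0 ]
  [ 1  -4  2  -2 ]
Subtract r1 from r3.
  [ 1  -4  2  -2 ]
  [ 0   0  0   0 ]
  [ 0   0  0   0 ]
Pivot columns are the columns containing a leading 1.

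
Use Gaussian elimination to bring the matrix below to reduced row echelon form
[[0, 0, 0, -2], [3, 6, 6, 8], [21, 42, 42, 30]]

Swap R1 and R2.
  [  3   6   6   8 ]
  [  0   0   0  -2 ]
  [ 21  42  42  30 ]
Multiply R1 by 1/3.
  [  1   2   2  8/3 ]
  [  0   0   0   -2 ]
  [ 21  42  42   30 ]
Subtract 21 times R1 from R3.
  [ 1  2  2  8/3 ]
  [ 0  0  0   -2 ]
  [ 0  0  0  -26 ]
Multiply R2 by -1/2.
  [ 1  2  2  8/3 ]
  [ 0  0  0    1 ]
  [ 0  0  0  -26 ]
Add 26 times R2 to R3.
  [ 1  2  2  8/3 ]
  [ 0  0  0    1 ]
  [ 0  0  0    0 ]
Subtract 8/3 times R2 from R1.
  [ 1  2  2  0 ]
  [ 0  0  0  1 ]
  [ 0  0  0  0 ]

[[1, 2, 2, 0], [0, 0, 0, 1], [0, 0, 0, 0]]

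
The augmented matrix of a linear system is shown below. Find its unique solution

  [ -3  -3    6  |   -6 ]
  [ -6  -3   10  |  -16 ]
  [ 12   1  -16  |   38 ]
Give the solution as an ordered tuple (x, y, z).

Multiply ρ1 by -1/3.
  [  1   1   -2  |    2 ]
  [ -6  -3   10  |  -16 ]
  [ 12   1  -16  |   38 ]
Add 6 times ρ1 to ρ2.
  [  1  1   -2  |   2 ]
  [  0  3   -2  |  -4 ]
  [ 12  1  -16  |  38 ]
Subtract 12 times ρ1 from ρ3.
  [ 1    1  -2  |   2 ]
  [ 0    3  -2  |  -4 ]
  [ 0  -11   8  |  14 ]
Multiply ρ2 by 1/3.
  [ 1    1    -2  |     2 ]
  [ 0    1  -2/3  |  -4/3 ]
  [ 0  -11     8  |    14 ]
Add 11 times ρ2 to ρ3.
  [ 1  1    -2  |     2 ]
  [ 0  1  -2/3  |  -4/3 ]
  [ 0  0   2/3  |  -2/3 ]
Multiply ρ3 by 3/2.
  [ 1  1    -2  |     2 ]
  [ 0  1  -2/3  |  -4/3 ]
  [ 0  0     1  |    -1 ]
Add 2/3 times ρ3 to ρ2.
  [ 1  1  -2  |   2 ]
  [ 0  1   0  |  -2 ]
  [ 0  0   1  |  -1 ]
Add 2 times ρ3 to ρ1.
  [ 1  1  0  |   0 ]
  [ 0  1  0  |  -2 ]
  [ 0  0  1  |  -1 ]
Subtract ρ2 from ρ1.
  [ 1  0  0  |   2 ]
  [ 0  1  0  |  -2 ]
  [ 0  0  1  |  -1 ]
Reading off the last column: x = 2, y = -2, z = -1.

(2, -2, -1)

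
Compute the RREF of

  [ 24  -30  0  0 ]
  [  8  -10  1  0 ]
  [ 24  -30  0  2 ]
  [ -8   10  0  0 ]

[[1, -5/4, 0, 0], [0, 0, 1, 0], [0, 0, 0, 1], [0, 0, 0, 0]]

r1 ← 1/24·r1
  [  1  -5/4  0  0 ]
  [  8   -10  1  0 ]
  [ 24   -30  0  2 ]
  [ -8    10  0  0 ]
r2 ← r2 − 8·r1
  [  1  -5/4  0  0 ]
  [  0     0  1  0 ]
  [ 24   -30  0  2 ]
  [ -8    10  0  0 ]
r3 ← r3 − 24·r1
  [  1  -5/4  0  0 ]
  [  0     0  1  0 ]
  [  0     0  0  2 ]
  [ -8    10  0  0 ]
r4 ← r4 + 8·r1
  [ 1  -5/4  0  0 ]
  [ 0     0  1  0 ]
  [ 0     0  0  2 ]
  [ 0     0  0  0 ]
r3 ← 1/2·r3
  [ 1  -5/4  0  0 ]
  [ 0     0  1  0 ]
  [ 0     0  0  1 ]
  [ 0     0  0  0 ]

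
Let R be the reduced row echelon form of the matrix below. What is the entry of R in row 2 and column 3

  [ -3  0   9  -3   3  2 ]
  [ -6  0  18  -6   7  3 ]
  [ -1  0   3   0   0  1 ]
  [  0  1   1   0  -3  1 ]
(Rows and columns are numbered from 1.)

R1 → -1/3·R1
  [  1  0  -3   1  -1  -2/3 ]
  [ -6  0  18  -6   7     3 ]
  [ -1  0   3   0   0     1 ]
  [  0  1   1   0  -3     1 ]
R2 → R2 + 6·R1
  [  1  0  -3  1  -1  -2/3 ]
  [  0  0   0  0   1    -1 ]
  [ -1  0   3  0   0     1 ]
  [  0  1   1  0  -3     1 ]
R3 → R3 + R1
  [ 1  0  -3  1  -1  -2/3 ]
  [ 0  0   0  0   1    -1 ]
  [ 0  0   0  1  -1   1/3 ]
  [ 0  1   1  0  -3     1 ]
R2 <=> R4
  [ 1  0  -3  1  -1  -2/3 ]
  [ 0  1   1  0  -3     1 ]
  [ 0  0   0  1  -1   1/3 ]
  [ 0  0   0  0   1    -1 ]
R3 → R3 + R4
  [ 1  0  -3  1  -1  -2/3 ]
  [ 0  1   1  0  -3     1 ]
  [ 0  0   0  1   0  -2/3 ]
  [ 0  0   0  0   1    -1 ]
R2 → R2 + 3·R4
  [ 1  0  -3  1  -1  -2/3 ]
  [ 0  1   1  0   0    -2 ]
  [ 0  0   0  1   0  -2/3 ]
  [ 0  0   0  0   1    -1 ]
R1 → R1 + R4
  [ 1  0  -3  1  0  -5/3 ]
  [ 0  1   1  0  0    -2 ]
  [ 0  0   0  1  0  -2/3 ]
  [ 0  0   0  0  1    -1 ]
R1 → R1 − R3
  [ 1  0  -3  0  0    -1 ]
  [ 0  1   1  0  0    -2 ]
  [ 0  0   0  1  0  -2/3 ]
  [ 0  0   0  0  1    -1 ]

1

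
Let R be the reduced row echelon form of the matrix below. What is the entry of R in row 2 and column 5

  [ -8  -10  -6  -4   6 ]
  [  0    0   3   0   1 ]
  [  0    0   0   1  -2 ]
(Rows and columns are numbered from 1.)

r1 := -1/8·r1
  [ 1  5/4  3/4  1/2  -3/4 ]
  [ 0    0    3    0     1 ]
  [ 0    0    0    1    -2 ]
r2 := 1/3·r2
  [ 1  5/4  3/4  1/2  -3/4 ]
  [ 0    0    1    0   1/3 ]
  [ 0    0    0    1    -2 ]
r1 := r1 − 1/2·r3
  [ 1  5/4  3/4  0  1/4 ]
  [ 0    0    1  0  1/3 ]
  [ 0    0    0  1   -2 ]
r1 := r1 − 3/4·r2
  [ 1  5/4  0  0    0 ]
  [ 0    0  1  0  1/3 ]
  [ 0    0  0  1   -2 ]

1/3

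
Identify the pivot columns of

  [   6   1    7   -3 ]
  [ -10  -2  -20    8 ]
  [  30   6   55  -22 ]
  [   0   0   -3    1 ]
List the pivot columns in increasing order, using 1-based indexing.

1, 2, 3, 4

Multiply R1 by 1/6.
  [   1  1/6  7/6  -1/2 ]
  [ -10   -2  -20     8 ]
  [  30    6   55   -22 ]
  [   0    0   -3     1 ]
Add 10 times R1 to R2.
  [  1   1/6    7/6  -1/2 ]
  [  0  -1/3  -25/3     3 ]
  [ 30     6     55   -22 ]
  [  0     0     -3     1 ]
Subtract 30 times R1 from R3.
  [ 1   1/6    7/6  -1/2 ]
  [ 0  -1/3  -25/3     3 ]
  [ 0     1     20    -7 ]
  [ 0     0     -3     1 ]
Multiply R2 by -3.
  [ 1  1/6  7/6  -1/2 ]
  [ 0    1   25    -9 ]
  [ 0    1   20    -7 ]
  [ 0    0   -3     1 ]
Subtract R2 from R3.
  [ 1  1/6  7/6  -1/2 ]
  [ 0    1   25    -9 ]
  [ 0    0   -5     2 ]
  [ 0    0   -3     1 ]
Multiply R3 by -1/5.
  [ 1  1/6  7/6  -1/2 ]
  [ 0    1   25    -9 ]
  [ 0    0    1  -2/5 ]
  [ 0    0   -3     1 ]
Add 3 times R3 to R4.
  [ 1  1/6  7/6  -1/2 ]
  [ 0    1   25    -9 ]
  [ 0    0    1  -2/5 ]
  [ 0    0    0  -1/5 ]
Multiply R4 by -5.
  [ 1  1/6  7/6  -1/2 ]
  [ 0    1   25    -9 ]
  [ 0    0    1  -2/5 ]
  [ 0    0    0     1 ]
Add 2/5 times R4 to R3.
  [ 1  1/6  7/6  -1/2 ]
  [ 0    1   25    -9 ]
  [ 0    0    1     0 ]
  [ 0    0    0     1 ]
Add 9 times R4 to R2.
  [ 1  1/6  7/6  -1/2 ]
  [ 0    1   25     0 ]
  [ 0    0    1     0 ]
  [ 0    0    0     1 ]
Add 1/2 times R4 to R1.
  [ 1  1/6  7/6  0 ]
  [ 0    1   25  0 ]
  [ 0    0    1  0 ]
  [ 0    0    0  1 ]
Subtract 25 times R3 from R2.
  [ 1  1/6  7/6  0 ]
  [ 0    1    0  0 ]
  [ 0    0    1  0 ]
  [ 0    0    0  1 ]
Subtract 7/6 times R3 from R1.
  [ 1  1/6  0  0 ]
  [ 0    1  0  0 ]
  [ 0    0  1  0 ]
  [ 0    0  0  1 ]
Subtract 1/6 times R2 from R1.
  [ 1  0  0  0 ]
  [ 0  1  0  0 ]
  [ 0  0  1  0 ]
  [ 0  0  0  1 ]
Pivot columns are the columns containing a leading 1.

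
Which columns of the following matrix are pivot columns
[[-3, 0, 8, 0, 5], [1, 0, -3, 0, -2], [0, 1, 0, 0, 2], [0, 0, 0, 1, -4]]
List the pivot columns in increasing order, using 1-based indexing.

r1 → -1/3·r1
  [ 1  0  -8/3  0  -5/3 ]
  [ 1  0    -3  0    -2 ]
  [ 0  1     0  0     2 ]
  [ 0  0     0  1    -4 ]
r2 → r2 − r1
  [ 1  0  -8/3  0  -5/3 ]
  [ 0  0  -1/3  0  -1/3 ]
  [ 0  1     0  0     2 ]
  [ 0  0     0  1    -4 ]
r2 <=> r3
  [ 1  0  -8/3  0  -5/3 ]
  [ 0  1     0  0     2 ]
  [ 0  0  -1/3  0  -1/3 ]
  [ 0  0     0  1    -4 ]
r3 → -3·r3
  [ 1  0  -8/3  0  -5/3 ]
  [ 0  1     0  0     2 ]
  [ 0  0     1  0     1 ]
  [ 0  0     0  1    -4 ]
r1 → r1 + 8/3·r3
  [ 1  0  0  0   1 ]
  [ 0  1  0  0   2 ]
  [ 0  0  1  0   1 ]
  [ 0  0  0  1  -4 ]
Pivot columns are the columns containing a leading 1.

1, 2, 3, 4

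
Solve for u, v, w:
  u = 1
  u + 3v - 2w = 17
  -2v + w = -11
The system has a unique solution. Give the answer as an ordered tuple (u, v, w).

Form the augmented matrix and row-reduce:
  [ 1   0   0  |    1 ]
  [ 1   3  -2  |   17 ]
  [ 0  -2   1  |  -11 ]
ρ2 → ρ2 − ρ1
  [ 1   0   0  |    1 ]
  [ 0   3  -2  |   16 ]
  [ 0  -2   1  |  -11 ]
ρ2 → 1/3·ρ2
  [ 1   0     0  |     1 ]
  [ 0   1  -2/3  |  16/3 ]
  [ 0  -2     1  |   -11 ]
ρ3 → ρ3 + 2·ρ2
  [ 1  0     0  |     1 ]
  [ 0  1  -2/3  |  16/3 ]
  [ 0  0  -1/3  |  -1/3 ]
ρ3 → -3·ρ3
  [ 1  0     0  |     1 ]
  [ 0  1  -2/3  |  16/3 ]
  [ 0  0     1  |     1 ]
ρ2 → ρ2 + 2/3·ρ3
  [ 1  0  0  |  1 ]
  [ 0  1  0  |  6 ]
  [ 0  0  1  |  1 ]
Reading off the last column: u = 1, v = 6, w = 1.

(1, 6, 1)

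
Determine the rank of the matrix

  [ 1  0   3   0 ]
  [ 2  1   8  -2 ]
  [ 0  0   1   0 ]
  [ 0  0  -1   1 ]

R2 → R2 − 2·R1
  [ 1  0   3   0 ]
  [ 0  1   2  -2 ]
  [ 0  0   1   0 ]
  [ 0  0  -1   1 ]
R4 → R4 + R3
  [ 1  0  3   0 ]
  [ 0  1  2  -2 ]
  [ 0  0  1   0 ]
  [ 0  0  0   1 ]
R2 → R2 + 2·R4
  [ 1  0  3  0 ]
  [ 0  1  2  0 ]
  [ 0  0  1  0 ]
  [ 0  0  0  1 ]
R2 → R2 − 2·R3
  [ 1  0  3  0 ]
  [ 0  1  0  0 ]
  [ 0  0  1  0 ]
  [ 0  0  0  1 ]
R1 → R1 − 3·R3
  [ 1  0  0  0 ]
  [ 0  1  0  0 ]
  [ 0  0  1  0 ]
  [ 0  0  0  1 ]
The reduced form has 4 nonzero rows.

rank = 4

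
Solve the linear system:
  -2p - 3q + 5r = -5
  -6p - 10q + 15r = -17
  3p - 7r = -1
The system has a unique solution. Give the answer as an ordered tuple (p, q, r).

Form the augmented matrix and row-reduce:
  [ -2   -3   5  |   -5 ]
  [ -6  -10  15  |  -17 ]
  [  3    0  -7  |   -1 ]
R1 := -1/2·R1
  [  1  3/2  -5/2  |  5/2 ]
  [ -6  -10    15  |  -17 ]
  [  3    0    -7  |   -1 ]
R2 := R2 + 6·R1
  [ 1  3/2  -5/2  |  5/2 ]
  [ 0   -1     0  |   -2 ]
  [ 3    0    -7  |   -1 ]
R3 := R3 − 3·R1
  [ 1   3/2  -5/2  |    5/2 ]
  [ 0    -1     0  |     -2 ]
  [ 0  -9/2   1/2  |  -17/2 ]
R2 := -1·R2
  [ 1   3/2  -5/2  |    5/2 ]
  [ 0     1     0  |      2 ]
  [ 0  -9/2   1/2  |  -17/2 ]
R3 := R3 + 9/2·R2
  [ 1  3/2  -5/2  |  5/2 ]
  [ 0    1     0  |    2 ]
  [ 0    0   1/2  |  1/2 ]
R3 := 2·R3
  [ 1  3/2  -5/2  |  5/2 ]
  [ 0    1     0  |    2 ]
  [ 0    0     1  |    1 ]
R1 := R1 + 5/2·R3
  [ 1  3/2  0  |  5 ]
  [ 0    1  0  |  2 ]
  [ 0    0  1  |  1 ]
R1 := R1 − 3/2·R2
  [ 1  0  0  |  2 ]
  [ 0  1  0  |  2 ]
  [ 0  0  1  |  1 ]
Reading off the last column: p = 2, q = 2, r = 1.

(2, 2, 1)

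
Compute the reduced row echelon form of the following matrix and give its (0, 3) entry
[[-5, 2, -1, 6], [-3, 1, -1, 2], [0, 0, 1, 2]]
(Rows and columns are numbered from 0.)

R1 ← -1/5·R1
  [  1  -2/5  1/5  -6/5 ]
  [ -3     1   -1     2 ]
  [  0     0    1     2 ]
R2 ← R2 + 3·R1
  [ 1  -2/5   1/5  -6/5 ]
  [ 0  -1/5  -2/5  -8/5 ]
  [ 0     0     1     2 ]
R2 ← -5·R2
  [ 1  -2/5  1/5  -6/5 ]
  [ 0     1    2     8 ]
  [ 0     0    1     2 ]
R2 ← R2 − 2·R3
  [ 1  -2/5  1/5  -6/5 ]
  [ 0     1    0     4 ]
  [ 0     0    1     2 ]
R1 ← R1 − 1/5·R3
  [ 1  -2/5  0  -8/5 ]
  [ 0     1  0     4 ]
  [ 0     0  1     2 ]
R1 ← R1 + 2/5·R2
  [ 1  0  0  0 ]
  [ 0  1  0  4 ]
  [ 0  0  1  2 ]

0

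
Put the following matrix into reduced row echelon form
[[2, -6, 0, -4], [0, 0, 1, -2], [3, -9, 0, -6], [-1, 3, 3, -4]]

[[1, -3, 0, -2], [0, 0, 1, -2], [0, 0, 0, 0], [0, 0, 0, 0]]

R1 -> 1/2·R1
R3 -> R3 − 3·R1
R4 -> R4 + R1
R4 -> R4 − 3·R2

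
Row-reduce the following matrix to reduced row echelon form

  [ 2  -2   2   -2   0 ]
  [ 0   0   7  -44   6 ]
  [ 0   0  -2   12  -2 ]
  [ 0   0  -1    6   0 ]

R1 → 1/2·R1
R2 → 1/7·R2
R3 → R3 + 2·R2
R4 → R4 + R2
R3 → -7/4·R3
R4 → R4 + 2/7·R3
R3 → R3 − 1/2·R4
R2 → R2 − 6/7·R4
R2 → R2 + 44/7·R3
R1 → R1 + R3
R1 → R1 − R2

[[1, -1, 0, 0, 0], [0, 0, 1, 0, 0], [0, 0, 0, 1, 0], [0, 0, 0, 0, 1]]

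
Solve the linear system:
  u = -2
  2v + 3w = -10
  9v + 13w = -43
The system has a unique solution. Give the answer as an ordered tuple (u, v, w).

Form the augmented matrix and row-reduce:
  [ 1  0   0  |   -2 ]
  [ 0  2   3  |  -10 ]
  [ 0  9  13  |  -43 ]
ρ2 → 1/2·ρ2
  [ 1  0    0  |   -2 ]
  [ 0  1  3/2  |   -5 ]
  [ 0  9   13  |  -43 ]
ρ3 → ρ3 − 9·ρ2
  [ 1  0     0  |  -2 ]
  [ 0  1   3/2  |  -5 ]
  [ 0  0  -1/2  |   2 ]
ρ3 → -2·ρ3
  [ 1  0    0  |  -2 ]
  [ 0  1  3/2  |  -5 ]
  [ 0  0    1  |  -4 ]
ρ2 → ρ2 − 3/2·ρ3
  [ 1  0  0  |  -2 ]
  [ 0  1  0  |   1 ]
  [ 0  0  1  |  -4 ]
Reading off the last column: u = -2, v = 1, w = -4.

(-2, 1, -4)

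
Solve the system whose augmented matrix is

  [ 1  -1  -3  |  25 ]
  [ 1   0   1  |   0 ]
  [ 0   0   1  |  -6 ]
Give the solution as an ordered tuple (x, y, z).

(6, -1, -6)

R2 := R2 − R1
R2 := R2 − 4·R3
R1 := R1 + 3·R3
R1 := R1 + R2
Reading off the last column: x = 6, y = -1, z = -6.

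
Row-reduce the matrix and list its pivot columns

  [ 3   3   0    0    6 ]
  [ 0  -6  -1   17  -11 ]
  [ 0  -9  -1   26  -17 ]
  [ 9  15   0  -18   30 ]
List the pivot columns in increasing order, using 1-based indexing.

ρ1 -> 1/3·ρ1
  [ 1   1   0    0    2 ]
  [ 0  -6  -1   17  -11 ]
  [ 0  -9  -1   26  -17 ]
  [ 9  15   0  -18   30 ]
ρ4 -> ρ4 − 9·ρ1
  [ 1   1   0    0    2 ]
  [ 0  -6  -1   17  -11 ]
  [ 0  -9  -1   26  -17 ]
  [ 0   6   0  -18   12 ]
ρ2 -> -1/6·ρ2
  [ 1   1    0      0     2 ]
  [ 0   1  1/6  -17/6  11/6 ]
  [ 0  -9   -1     26   -17 ]
  [ 0   6    0    -18    12 ]
ρ3 -> ρ3 + 9·ρ2
  [ 1  1    0      0     2 ]
  [ 0  1  1/6  -17/6  11/6 ]
  [ 0  0  1/2    1/2  -1/2 ]
  [ 0  6    0    -18    12 ]
ρ4 -> ρ4 − 6·ρ2
  [ 1  1    0      0     2 ]
  [ 0  1  1/6  -17/6  11/6 ]
  [ 0  0  1/2    1/2  -1/2 ]
  [ 0  0   -1     -1     1 ]
ρ3 -> 2·ρ3
  [ 1  1    0      0     2 ]
  [ 0  1  1/6  -17/6  11/6 ]
  [ 0  0    1      1    -1 ]
  [ 0  0   -1     -1     1 ]
ρ4 -> ρ4 + ρ3
  [ 1  1    0      0     2 ]
  [ 0  1  1/6  -17/6  11/6 ]
  [ 0  0    1      1    -1 ]
  [ 0  0    0      0     0 ]
ρ2 -> ρ2 − 1/6·ρ3
  [ 1  1  0   0   2 ]
  [ 0  1  0  -3   2 ]
  [ 0  0  1   1  -1 ]
  [ 0  0  0   0   0 ]
ρ1 -> ρ1 − ρ2
  [ 1  0  0   3   0 ]
  [ 0  1  0  -3   2 ]
  [ 0  0  1   1  -1 ]
  [ 0  0  0   0   0 ]
Pivot columns are the columns containing a leading 1.

1, 2, 3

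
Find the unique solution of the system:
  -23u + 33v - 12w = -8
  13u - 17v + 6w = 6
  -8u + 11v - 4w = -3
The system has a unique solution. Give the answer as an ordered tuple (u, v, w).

Form the augmented matrix and row-reduce:
  [ -23   33  -12  |  -8 ]
  [  13  -17    6  |   6 ]
  [  -8   11   -4  |  -3 ]
ρ1 ← -1/23·ρ1
  [  1  -33/23  12/23  |  8/23 ]
  [ 13     -17      6  |     6 ]
  [ -8      11     -4  |    -3 ]
ρ2 ← ρ2 − 13·ρ1
  [  1  -33/23   12/23  |   8/23 ]
  [  0   38/23  -18/23  |  34/23 ]
  [ -8      11      -4  |     -3 ]
ρ3 ← ρ3 + 8·ρ1
  [ 1  -33/23   12/23  |   8/23 ]
  [ 0   38/23  -18/23  |  34/23 ]
  [ 0  -11/23    4/23  |  -5/23 ]
ρ2 ← 23/38·ρ2
  [ 1  -33/23  12/23  |   8/23 ]
  [ 0       1  -9/19  |  17/19 ]
  [ 0  -11/23   4/23  |  -5/23 ]
ρ3 ← ρ3 + 11/23·ρ2
  [ 1  -33/23  12/23  |   8/23 ]
  [ 0       1  -9/19  |  17/19 ]
  [ 0       0  -1/19  |   4/19 ]
ρ3 ← -19·ρ3
  [ 1  -33/23  12/23  |   8/23 ]
  [ 0       1  -9/19  |  17/19 ]
  [ 0       0      1  |     -4 ]
ρ2 ← ρ2 + 9/19·ρ3
  [ 1  -33/23  12/23  |  8/23 ]
  [ 0       1      0  |    -1 ]
  [ 0       0      1  |    -4 ]
ρ1 ← ρ1 − 12/23·ρ3
  [ 1  -33/23  0  |  56/23 ]
  [ 0       1  0  |     -1 ]
  [ 0       0  1  |     -4 ]
ρ1 ← ρ1 + 33/23·ρ2
  [ 1  0  0  |   1 ]
  [ 0  1  0  |  -1 ]
  [ 0  0  1  |  -4 ]
Reading off the last column: u = 1, v = -1, w = -4.

(1, -1, -4)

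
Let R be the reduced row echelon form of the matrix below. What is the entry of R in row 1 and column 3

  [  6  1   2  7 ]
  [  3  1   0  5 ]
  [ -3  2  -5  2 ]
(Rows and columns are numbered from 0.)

-1

R1 -> 1/6·R1
  [  1  1/6  1/3  7/6 ]
  [  3    1    0    5 ]
  [ -3    2   -5    2 ]
R2 -> R2 − 3·R1
  [  1  1/6  1/3  7/6 ]
  [  0  1/2   -1  3/2 ]
  [ -3    2   -5    2 ]
R3 -> R3 + 3·R1
  [ 1  1/6  1/3   7/6 ]
  [ 0  1/2   -1   3/2 ]
  [ 0  5/2   -4  11/2 ]
R2 -> 2·R2
  [ 1  1/6  1/3   7/6 ]
  [ 0    1   -2     3 ]
  [ 0  5/2   -4  11/2 ]
R3 -> R3 − 5/2·R2
  [ 1  1/6  1/3  7/6 ]
  [ 0    1   -2    3 ]
  [ 0    0    1   -2 ]
R2 -> R2 + 2·R3
  [ 1  1/6  1/3  7/6 ]
  [ 0    1    0   -1 ]
  [ 0    0    1   -2 ]
R1 -> R1 − 1/3·R3
  [ 1  1/6  0  11/6 ]
  [ 0    1  0    -1 ]
  [ 0    0  1    -2 ]
R1 -> R1 − 1/6·R2
  [ 1  0  0   2 ]
  [ 0  1  0  -1 ]
  [ 0  0  1  -2 ]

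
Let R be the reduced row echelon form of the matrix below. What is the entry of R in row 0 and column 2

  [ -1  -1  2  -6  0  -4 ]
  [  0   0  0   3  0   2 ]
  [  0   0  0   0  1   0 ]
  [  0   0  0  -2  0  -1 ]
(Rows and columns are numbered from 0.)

-2

ρ1 ← -1·ρ1
  [ 1  1  -2   6  0   4 ]
  [ 0  0   0   3  0   2 ]
  [ 0  0   0   0  1   0 ]
  [ 0  0   0  -2  0  -1 ]
ρ2 ← 1/3·ρ2
  [ 1  1  -2   6  0    4 ]
  [ 0  0   0   1  0  2/3 ]
  [ 0  0   0   0  1    0 ]
  [ 0  0   0  -2  0   -1 ]
ρ4 ← ρ4 + 2·ρ2
  [ 1  1  -2  6  0    4 ]
  [ 0  0   0  1  0  2/3 ]
  [ 0  0   0  0  1    0 ]
  [ 0  0   0  0  0  1/3 ]
ρ4 ← 3·ρ4
  [ 1  1  -2  6  0    4 ]
  [ 0  0   0  1  0  2/3 ]
  [ 0  0   0  0  1    0 ]
  [ 0  0   0  0  0    1 ]
ρ2 ← ρ2 − 2/3·ρ4
  [ 1  1  -2  6  0  4 ]
  [ 0  0   0  1  0  0 ]
  [ 0  0   0  0  1  0 ]
  [ 0  0   0  0  0  1 ]
ρ1 ← ρ1 − 4·ρ4
  [ 1  1  -2  6  0  0 ]
  [ 0  0   0  1  0  0 ]
  [ 0  0   0  0  1  0 ]
  [ 0  0   0  0  0  1 ]
ρ1 ← ρ1 − 6·ρ2
  [ 1  1  -2  0  0  0 ]
  [ 0  0   0  1  0  0 ]
  [ 0  0   0  0  1  0 ]
  [ 0  0   0  0  0  1 ]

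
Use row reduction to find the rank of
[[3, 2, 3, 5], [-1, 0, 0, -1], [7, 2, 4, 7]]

R1 ← 1/3·R1
  [  1  2/3  1  5/3 ]
  [ -1    0  0   -1 ]
  [  7    2  4    7 ]
R2 ← R2 + R1
  [ 1  2/3  1  5/3 ]
  [ 0  2/3  1  2/3 ]
  [ 7    2  4    7 ]
R3 ← R3 − 7·R1
  [ 1   2/3   1    5/3 ]
  [ 0   2/3   1    2/3 ]
  [ 0  -8/3  -3  -14/3 ]
R2 ← 3/2·R2
  [ 1   2/3    1    5/3 ]
  [ 0     1  3/2      1 ]
  [ 0  -8/3   -3  -14/3 ]
R3 ← R3 + 8/3·R2
  [ 1  2/3    1  5/3 ]
  [ 0    1  3/2    1 ]
  [ 0    0    1   -2 ]
R2 ← R2 − 3/2·R3
  [ 1  2/3  1  5/3 ]
  [ 0    1  0    4 ]
  [ 0    0  1   -2 ]
R1 ← R1 − R3
  [ 1  2/3  0  11/3 ]
  [ 0    1  0     4 ]
  [ 0    0  1    -2 ]
R1 ← R1 − 2/3·R2
  [ 1  0  0   1 ]
  [ 0  1  0   4 ]
  [ 0  0  1  -2 ]
The reduced form has 3 nonzero rows.

rank = 3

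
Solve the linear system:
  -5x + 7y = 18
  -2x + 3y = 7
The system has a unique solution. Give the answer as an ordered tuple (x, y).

(-5, -1)

Form the augmented matrix and row-reduce:
  [ -5  7  |  18 ]
  [ -2  3  |   7 ]
r1 -> -1/5·r1
  [  1  -7/5  |  -18/5 ]
  [ -2     3  |      7 ]
r2 -> r2 + 2·r1
  [ 1  -7/5  |  -18/5 ]
  [ 0   1/5  |   -1/5 ]
r2 -> 5·r2
  [ 1  -7/5  |  -18/5 ]
  [ 0     1  |     -1 ]
r1 -> r1 + 7/5·r2
  [ 1  0  |  -5 ]
  [ 0  1  |  -1 ]
Reading off the last column: x = -5, y = -1.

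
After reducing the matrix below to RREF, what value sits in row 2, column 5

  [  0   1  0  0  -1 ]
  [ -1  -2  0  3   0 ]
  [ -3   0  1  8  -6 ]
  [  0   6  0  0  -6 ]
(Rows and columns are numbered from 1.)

-1

R1 ↔ R2
  [ -1  -2  0  3   0 ]
  [  0   1  0  0  -1 ]
  [ -3   0  1  8  -6 ]
  [  0   6  0  0  -6 ]
R1 -> -1·R1
  [  1  2  0  -3   0 ]
  [  0  1  0   0  -1 ]
  [ -3  0  1   8  -6 ]
  [  0  6  0   0  -6 ]
R3 -> R3 + 3·R1
  [ 1  2  0  -3   0 ]
  [ 0  1  0   0  -1 ]
  [ 0  6  1  -1  -6 ]
  [ 0  6  0   0  -6 ]
R3 -> R3 − 6·R2
  [ 1  2  0  -3   0 ]
  [ 0  1  0   0  -1 ]
  [ 0  0  1  -1   0 ]
  [ 0  6  0   0  -6 ]
R4 -> R4 − 6·R2
  [ 1  2  0  -3   0 ]
  [ 0  1  0   0  -1 ]
  [ 0  0  1  -1   0 ]
  [ 0  0  0   0   0 ]
R1 -> R1 − 2·R2
  [ 1  0  0  -3   2 ]
  [ 0  1  0   0  -1 ]
  [ 0  0  1  -1   0 ]
  [ 0  0  0   0   0 ]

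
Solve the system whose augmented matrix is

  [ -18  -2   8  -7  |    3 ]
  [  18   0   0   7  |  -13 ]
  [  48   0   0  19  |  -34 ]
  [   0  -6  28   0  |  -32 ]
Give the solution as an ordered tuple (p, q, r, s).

Multiply r1 by -1/18.
  [  1  1/9  -4/9  7/18  |  -1/6 ]
  [ 18    0     0     7  |   -13 ]
  [ 48    0     0    19  |   -34 ]
  [  0   -6    28     0  |   -32 ]
Subtract 18 times r1 from r2.
  [  1  1/9  -4/9  7/18  |  -1/6 ]
  [  0   -2     8     0  |   -10 ]
  [ 48    0     0    19  |   -34 ]
  [  0   -6    28     0  |   -32 ]
Subtract 48 times r1 from r3.
  [ 1    1/9  -4/9  7/18  |  -1/6 ]
  [ 0     -2     8     0  |   -10 ]
  [ 0  -16/3  64/3   1/3  |   -26 ]
  [ 0     -6    28     0  |   -32 ]
Multiply r2 by -1/2.
  [ 1    1/9  -4/9  7/18  |  -1/6 ]
  [ 0      1    -4     0  |     5 ]
  [ 0  -16/3  64/3   1/3  |   -26 ]
  [ 0     -6    28     0  |   -32 ]
Add 16/3 times r2 to r3.
  [ 1  1/9  -4/9  7/18  |  -1/6 ]
  [ 0    1    -4     0  |     5 ]
  [ 0    0     0   1/3  |   2/3 ]
  [ 0   -6    28     0  |   -32 ]
Add 6 times r2 to r4.
  [ 1  1/9  -4/9  7/18  |  -1/6 ]
  [ 0    1    -4     0  |     5 ]
  [ 0    0     0   1/3  |   2/3 ]
  [ 0    0     4     0  |    -2 ]
Swap r3 and r4.
  [ 1  1/9  -4/9  7/18  |  -1/6 ]
  [ 0    1    -4     0  |     5 ]
  [ 0    0     4     0  |    -2 ]
  [ 0    0     0   1/3  |   2/3 ]
Multiply r3 by 1/4.
  [ 1  1/9  -4/9  7/18  |  -1/6 ]
  [ 0    1    -4     0  |     5 ]
  [ 0    0     1     0  |  -1/2 ]
  [ 0    0     0   1/3  |   2/3 ]
Multiply r4 by 3.
  [ 1  1/9  -4/9  7/18  |  -1/6 ]
  [ 0    1    -4     0  |     5 ]
  [ 0    0     1     0  |  -1/2 ]
  [ 0    0     0     1  |     2 ]
Subtract 7/18 times r4 from r1.
  [ 1  1/9  -4/9  0  |  -17/18 ]
  [ 0    1    -4  0  |       5 ]
  [ 0    0     1  0  |    -1/2 ]
  [ 0    0     0  1  |       2 ]
Add 4 times r3 to r2.
  [ 1  1/9  -4/9  0  |  -17/18 ]
  [ 0    1     0  0  |       3 ]
  [ 0    0     1  0  |    -1/2 ]
  [ 0    0     0  1  |       2 ]
Add 4/9 times r3 to r1.
  [ 1  1/9  0  0  |  -7/6 ]
  [ 0    1  0  0  |     3 ]
  [ 0    0  1  0  |  -1/2 ]
  [ 0    0  0  1  |     2 ]
Subtract 1/9 times r2 from r1.
  [ 1  0  0  0  |  -3/2 ]
  [ 0  1  0  0  |     3 ]
  [ 0  0  1  0  |  -1/2 ]
  [ 0  0  0  1  |     2 ]
Reading off the last column: p = -3/2, q = 3, r = -1/2, s = 2.

(-3/2, 3, -1/2, 2)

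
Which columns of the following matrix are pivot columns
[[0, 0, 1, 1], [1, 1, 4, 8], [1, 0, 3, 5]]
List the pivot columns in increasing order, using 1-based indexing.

1, 2, 3

r1 ↔ r2
r3 ← r3 − r1
r2 ↔ r3
r2 ← -1·r2
r2 ← r2 − r3
r1 ← r1 − 4·r3
r1 ← r1 − r2
Pivot columns are the columns containing a leading 1.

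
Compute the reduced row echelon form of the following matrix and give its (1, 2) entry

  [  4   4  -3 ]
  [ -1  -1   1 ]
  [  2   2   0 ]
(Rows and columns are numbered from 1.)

R1 := 1/4·R1
  [  1   1  -3/4 ]
  [ -1  -1     1 ]
  [  2   2     0 ]
R2 := R2 + R1
  [ 1  1  -3/4 ]
  [ 0  0   1/4 ]
  [ 2  2     0 ]
R3 := R3 − 2·R1
  [ 1  1  -3/4 ]
  [ 0  0   1/4 ]
  [ 0  0   3/2 ]
R2 := 4·R2
  [ 1  1  -3/4 ]
  [ 0  0     1 ]
  [ 0  0   3/2 ]
R3 := R3 − 3/2·R2
  [ 1  1  -3/4 ]
  [ 0  0     1 ]
  [ 0  0     0 ]
R1 := R1 + 3/4·R2
  [ 1  1  0 ]
  [ 0  0  1 ]
  [ 0  0  0 ]

1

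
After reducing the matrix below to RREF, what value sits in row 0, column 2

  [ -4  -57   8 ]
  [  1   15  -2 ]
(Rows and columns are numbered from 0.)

r1 -> -1/4·r1
  [ 1  57/4  -2 ]
  [ 1    15  -2 ]
r2 -> r2 − r1
  [ 1  57/4  -2 ]
  [ 0   3/4   0 ]
r2 -> 4/3·r2
  [ 1  57/4  -2 ]
  [ 0     1   0 ]
r1 -> r1 − 57/4·r2
  [ 1  0  -2 ]
  [ 0  1   0 ]

-2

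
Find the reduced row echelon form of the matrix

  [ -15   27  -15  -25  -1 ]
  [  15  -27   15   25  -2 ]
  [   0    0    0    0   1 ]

[[1, -9/5, 1, 5/3, 0], [0, 0, 0, 0, 1], [0, 0, 0, 0, 0]]

Multiply R1 by -1/15.
  [  1  -9/5   1  5/3  1/15 ]
  [ 15   -27  15   25    -2 ]
  [  0     0   0    0     1 ]
Subtract 15 times R1 from R2.
  [ 1  -9/5  1  5/3  1/15 ]
  [ 0     0  0    0    -3 ]
  [ 0     0  0    0     1 ]
Multiply R2 by -1/3.
  [ 1  -9/5  1  5/3  1/15 ]
  [ 0     0  0    0     1 ]
  [ 0     0  0    0     1 ]
Subtract R2 from R3.
  [ 1  -9/5  1  5/3  1/15 ]
  [ 0     0  0    0     1 ]
  [ 0     0  0    0     0 ]
Subtract 1/15 times R2 from R1.
  [ 1  -9/5  1  5/3  0 ]
  [ 0     0  0    0  1 ]
  [ 0     0  0    0  0 ]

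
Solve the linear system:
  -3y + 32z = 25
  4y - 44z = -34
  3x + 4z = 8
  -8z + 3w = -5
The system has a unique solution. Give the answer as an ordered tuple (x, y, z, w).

(2, -3, 1/2, -1/3)

Form the augmented matrix and row-reduce:
  [ 0  -3   32  0  |   25 ]
  [ 0   4  -44  0  |  -34 ]
  [ 3   0    4  0  |    8 ]
  [ 0   0   -8  3  |   -5 ]
R1 ↔ R3
R1 ← 1/3·R1
R2 ← 1/4·R2
R3 ← R3 + 3·R2
R3 ← -1·R3
R4 ← R4 + 8·R3
R4 ← 1/3·R4
R2 ← R2 + 11·R3
R1 ← R1 − 4/3·R3
Reading off the last column: x = 2, y = -3, z = 1/2, w = -1/3.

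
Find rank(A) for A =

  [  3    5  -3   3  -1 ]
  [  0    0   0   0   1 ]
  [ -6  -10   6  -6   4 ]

r1 -> 1/3·r1
  [  1  5/3  -1   1  -1/3 ]
  [  0    0   0   0     1 ]
  [ -6  -10   6  -6     4 ]
r3 -> r3 + 6·r1
  [ 1  5/3  -1  1  -1/3 ]
  [ 0    0   0  0     1 ]
  [ 0    0   0  0     2 ]
r3 -> r3 − 2·r2
  [ 1  5/3  -1  1  -1/3 ]
  [ 0    0   0  0     1 ]
  [ 0    0   0  0     0 ]
r1 -> r1 + 1/3·r2
  [ 1  5/3  -1  1  0 ]
  [ 0    0   0  0  1 ]
  [ 0    0   0  0  0 ]
The reduced form has 2 nonzero rows.

rank = 2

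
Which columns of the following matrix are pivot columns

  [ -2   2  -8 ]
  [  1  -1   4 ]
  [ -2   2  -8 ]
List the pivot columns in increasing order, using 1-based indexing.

1

r1 → -1/2·r1
  [  1  -1   4 ]
  [  1  -1   4 ]
  [ -2   2  -8 ]
r2 → r2 − r1
  [  1  -1   4 ]
  [  0   0   0 ]
  [ -2   2  -8 ]
r3 → r3 + 2·r1
  [ 1  -1  4 ]
  [ 0   0  0 ]
  [ 0   0  0 ]
Pivot columns are the columns containing a leading 1.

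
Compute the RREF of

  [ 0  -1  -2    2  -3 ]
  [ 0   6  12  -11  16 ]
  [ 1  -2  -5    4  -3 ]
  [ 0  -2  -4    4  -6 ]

r1 <=> r3
  [ 1  -2  -5    4  -3 ]
  [ 0   6  12  -11  16 ]
  [ 0  -1  -2    2  -3 ]
  [ 0  -2  -4    4  -6 ]
r2 ← 1/6·r2
  [ 1  -2  -5      4   -3 ]
  [ 0   1   2  -11/6  8/3 ]
  [ 0  -1  -2      2   -3 ]
  [ 0  -2  -4      4   -6 ]
r3 ← r3 + r2
  [ 1  -2  -5      4    -3 ]
  [ 0   1   2  -11/6   8/3 ]
  [ 0   0   0    1/6  -1/3 ]
  [ 0  -2  -4      4    -6 ]
r4 ← r4 + 2·r2
  [ 1  -2  -5      4    -3 ]
  [ 0   1   2  -11/6   8/3 ]
  [ 0   0   0    1/6  -1/3 ]
  [ 0   0   0    1/3  -2/3 ]
r3 ← 6·r3
  [ 1  -2  -5      4    -3 ]
  [ 0   1   2  -11/6   8/3 ]
  [ 0   0   0      1    -2 ]
  [ 0   0   0    1/3  -2/3 ]
r4 ← r4 − 1/3·r3
  [ 1  -2  -5      4   -3 ]
  [ 0   1   2  -11/6  8/3 ]
  [ 0   0   0      1   -2 ]
  [ 0   0   0      0    0 ]
r2 ← r2 + 11/6·r3
  [ 1  -2  -5  4  -3 ]
  [ 0   1   2  0  -1 ]
  [ 0   0   0  1  -2 ]
  [ 0   0   0  0   0 ]
r1 ← r1 − 4·r3
  [ 1  -2  -5  0   5 ]
  [ 0   1   2  0  -1 ]
  [ 0   0   0  1  -2 ]
  [ 0   0   0  0   0 ]
r1 ← r1 + 2·r2
  [ 1  0  -1  0   3 ]
  [ 0  1   2  0  -1 ]
  [ 0  0   0  1  -2 ]
  [ 0  0   0  0   0 ]

[[1, 0, -1, 0, 3], [0, 1, 2, 0, -1], [0, 0, 0, 1, -2], [0, 0, 0, 0, 0]]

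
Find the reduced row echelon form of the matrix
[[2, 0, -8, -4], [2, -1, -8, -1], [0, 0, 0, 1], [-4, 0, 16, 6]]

R1 -> 1/2·R1
  [  1   0  -4  -2 ]
  [  2  -1  -8  -1 ]
  [  0   0   0   1 ]
  [ -4   0  16   6 ]
R2 -> R2 − 2·R1
  [  1   0  -4  -2 ]
  [  0  -1   0   3 ]
  [  0   0   0   1 ]
  [ -4   0  16   6 ]
R4 -> R4 + 4·R1
  [ 1   0  -4  -2 ]
  [ 0  -1   0   3 ]
  [ 0   0   0   1 ]
  [ 0   0   0  -2 ]
R2 -> -1·R2
  [ 1  0  -4  -2 ]
  [ 0  1   0  -3 ]
  [ 0  0   0   1 ]
  [ 0  0   0  -2 ]
R4 -> R4 + 2·R3
  [ 1  0  -4  -2 ]
  [ 0  1   0  -3 ]
  [ 0  0   0   1 ]
  [ 0  0   0   0 ]
R2 -> R2 + 3·R3
  [ 1  0  -4  -2 ]
  [ 0  1   0   0 ]
  [ 0  0   0   1 ]
  [ 0  0   0   0 ]
R1 -> R1 + 2·R3
  [ 1  0  -4  0 ]
  [ 0  1   0  0 ]
  [ 0  0   0  1 ]
  [ 0  0   0  0 ]

[[1, 0, -4, 0], [0, 1, 0, 0], [0, 0, 0, 1], [0, 0, 0, 0]]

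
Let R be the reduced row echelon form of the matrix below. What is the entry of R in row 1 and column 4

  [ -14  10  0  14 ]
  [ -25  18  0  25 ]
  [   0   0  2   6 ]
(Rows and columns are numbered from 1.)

Multiply R1 by -1/14.
  [   1  -5/7  0  -1 ]
  [ -25    18  0  25 ]
  [   0     0  2   6 ]
Add 25 times R1 to R2.
  [ 1  -5/7  0  -1 ]
  [ 0   1/7  0   0 ]
  [ 0     0  2   6 ]
Multiply R2 by 7.
  [ 1  -5/7  0  -1 ]
  [ 0     1  0   0 ]
  [ 0     0  2   6 ]
Multiply R3 by 1/2.
  [ 1  -5/7  0  -1 ]
  [ 0     1  0   0 ]
  [ 0     0  1   3 ]
Add 5/7 times R2 to R1.
  [ 1  0  0  -1 ]
  [ 0  1  0   0 ]
  [ 0  0  1   3 ]

-1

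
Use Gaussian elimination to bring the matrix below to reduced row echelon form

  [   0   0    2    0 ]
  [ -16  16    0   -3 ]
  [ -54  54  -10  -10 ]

[[1, -1, 0, 0], [0, 0, 1, 0], [0, 0, 0, 1]]

Swap ρ1 and ρ2.
  [ -16  16    0   -3 ]
  [   0   0    2    0 ]
  [ -54  54  -10  -10 ]
Multiply ρ1 by -1/16.
  [   1  -1    0  3/16 ]
  [   0   0    2     0 ]
  [ -54  54  -10   -10 ]
Add 54 times ρ1 to ρ3.
  [ 1  -1    0  3/16 ]
  [ 0   0    2     0 ]
  [ 0   0  -10   1/8 ]
Multiply ρ2 by 1/2.
  [ 1  -1    0  3/16 ]
  [ 0   0    1     0 ]
  [ 0   0  -10   1/8 ]
Add 10 times ρ2 to ρ3.
  [ 1  -1  0  3/16 ]
  [ 0   0  1     0 ]
  [ 0   0  0   1/8 ]
Multiply ρ3 by 8.
  [ 1  -1  0  3/16 ]
  [ 0   0  1     0 ]
  [ 0   0  0     1 ]
Subtract 3/16 times ρ3 from ρ1.
  [ 1  -1  0  0 ]
  [ 0   0  1  0 ]
  [ 0   0  0  1 ]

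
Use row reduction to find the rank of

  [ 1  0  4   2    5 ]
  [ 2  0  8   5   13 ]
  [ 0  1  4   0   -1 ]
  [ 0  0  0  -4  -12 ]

rank = 3

R2 → R2 − 2·R1
  [ 1  0  4   2    5 ]
  [ 0  0  0   1    3 ]
  [ 0  1  4   0   -1 ]
  [ 0  0  0  -4  -12 ]
R2 ↔ R3
  [ 1  0  4   2    5 ]
  [ 0  1  4   0   -1 ]
  [ 0  0  0   1    3 ]
  [ 0  0  0  -4  -12 ]
R4 → R4 + 4·R3
  [ 1  0  4  2   5 ]
  [ 0  1  4  0  -1 ]
  [ 0  0  0  1   3 ]
  [ 0  0  0  0   0 ]
R1 → R1 − 2·R3
  [ 1  0  4  0  -1 ]
  [ 0  1  4  0  -1 ]
  [ 0  0  0  1   3 ]
  [ 0  0  0  0   0 ]
The reduced form has 3 nonzero rows.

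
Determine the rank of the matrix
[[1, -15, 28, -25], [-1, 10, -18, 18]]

R2 ← R2 + R1
  [ 1  -15  28  -25 ]
  [ 0   -5  10   -7 ]
R2 ← -1/5·R2
  [ 1  -15  28  -25 ]
  [ 0    1  -2  7/5 ]
R1 ← R1 + 15·R2
  [ 1  0  -2   -4 ]
  [ 0  1  -2  7/5 ]
The reduced form has 2 nonzero rows.

rank = 2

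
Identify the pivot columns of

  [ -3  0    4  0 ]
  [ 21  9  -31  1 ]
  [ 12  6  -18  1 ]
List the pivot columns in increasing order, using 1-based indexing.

R1 := -1/3·R1
  [  1  0  -4/3  0 ]
  [ 21  9   -31  1 ]
  [ 12  6   -18  1 ]
R2 := R2 − 21·R1
  [  1  0  -4/3  0 ]
  [  0  9    -3  1 ]
  [ 12  6   -18  1 ]
R3 := R3 − 12·R1
  [ 1  0  -4/3  0 ]
  [ 0  9    -3  1 ]
  [ 0  6    -2  1 ]
R2 := 1/9·R2
  [ 1  0  -4/3    0 ]
  [ 0  1  -1/3  1/9 ]
  [ 0  6    -2    1 ]
R3 := R3 − 6·R2
  [ 1  0  -4/3    0 ]
  [ 0  1  -1/3  1/9 ]
  [ 0  0     0  1/3 ]
R3 := 3·R3
  [ 1  0  -4/3    0 ]
  [ 0  1  -1/3  1/9 ]
  [ 0  0     0    1 ]
R2 := R2 − 1/9·R3
  [ 1  0  -4/3  0 ]
  [ 0  1  -1/3  0 ]
  [ 0  0     0  1 ]
Pivot columns are the columns containing a leading 1.

1, 2, 4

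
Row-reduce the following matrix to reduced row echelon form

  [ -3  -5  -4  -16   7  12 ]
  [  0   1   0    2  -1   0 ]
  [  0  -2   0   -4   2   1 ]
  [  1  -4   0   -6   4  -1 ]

ρ1 := -1/3·ρ1
  [ 1  5/3  4/3  16/3  -7/3  -4 ]
  [ 0    1    0     2    -1   0 ]
  [ 0   -2    0    -4     2   1 ]
  [ 1   -4    0    -6     4  -1 ]
ρ4 := ρ4 − ρ1
  [ 1    5/3   4/3   16/3  -7/3  -4 ]
  [ 0      1     0      2    -1   0 ]
  [ 0     -2     0     -4     2   1 ]
  [ 0  -17/3  -4/3  -34/3  19/3   3 ]
ρ3 := ρ3 + 2·ρ2
  [ 1    5/3   4/3   16/3  -7/3  -4 ]
  [ 0      1     0      2    -1   0 ]
  [ 0      0     0      0     0   1 ]
  [ 0  -17/3  -4/3  -34/3  19/3   3 ]
ρ4 := ρ4 + 17/3·ρ2
  [ 1  5/3   4/3  16/3  -7/3  -4 ]
  [ 0    1     0     2    -1   0 ]
  [ 0    0     0     0     0   1 ]
  [ 0    0  -4/3     0   2/3   3 ]
ρ3 ↔ ρ4
  [ 1  5/3   4/3  16/3  -7/3  -4 ]
  [ 0    1     0     2    -1   0 ]
  [ 0    0  -4/3     0   2/3   3 ]
  [ 0    0     0     0     0   1 ]
ρ3 := -3/4·ρ3
  [ 1  5/3  4/3  16/3  -7/3    -4 ]
  [ 0    1    0     2    -1     0 ]
  [ 0    0    1     0  -1/2  -9/4 ]
  [ 0    0    0     0     0     1 ]
ρ3 := ρ3 + 9/4·ρ4
  [ 1  5/3  4/3  16/3  -7/3  -4 ]
  [ 0    1    0     2    -1   0 ]
  [ 0    0    1     0  -1/2   0 ]
  [ 0    0    0     0     0   1 ]
ρ1 := ρ1 + 4·ρ4
  [ 1  5/3  4/3  16/3  -7/3  0 ]
  [ 0    1    0     2    -1  0 ]
  [ 0    0    1     0  -1/2  0 ]
  [ 0    0    0     0     0  1 ]
ρ1 := ρ1 − 4/3·ρ3
  [ 1  5/3  0  16/3  -5/3  0 ]
  [ 0    1  0     2    -1  0 ]
  [ 0    0  1     0  -1/2  0 ]
  [ 0    0  0     0     0  1 ]
ρ1 := ρ1 − 5/3·ρ2
  [ 1  0  0  2     0  0 ]
  [ 0  1  0  2    -1  0 ]
  [ 0  0  1  0  -1/2  0 ]
  [ 0  0  0  0     0  1 ]

[[1, 0, 0, 2, 0, 0], [0, 1, 0, 2, -1, 0], [0, 0, 1, 0, -1/2, 0], [0, 0, 0, 0, 0, 1]]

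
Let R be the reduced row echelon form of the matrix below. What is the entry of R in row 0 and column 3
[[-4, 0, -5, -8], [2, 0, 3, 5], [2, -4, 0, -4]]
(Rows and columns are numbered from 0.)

-1/2

r1 -> -1/4·r1
  [ 1   0  5/4   2 ]
  [ 2   0    3   5 ]
  [ 2  -4    0  -4 ]
r2 -> r2 − 2·r1
  [ 1   0  5/4   2 ]
  [ 0   0  1/2   1 ]
  [ 2  -4    0  -4 ]
r3 -> r3 − 2·r1
  [ 1   0   5/4   2 ]
  [ 0   0   1/2   1 ]
  [ 0  -4  -5/2  -8 ]
r2 <=> r3
  [ 1   0   5/4   2 ]
  [ 0  -4  -5/2  -8 ]
  [ 0   0   1/2   1 ]
r2 -> -1/4·r2
  [ 1  0  5/4  2 ]
  [ 0  1  5/8  2 ]
  [ 0  0  1/2  1 ]
r3 -> 2·r3
  [ 1  0  5/4  2 ]
  [ 0  1  5/8  2 ]
  [ 0  0    1  2 ]
r2 -> r2 − 5/8·r3
  [ 1  0  5/4    2 ]
  [ 0  1    0  3/4 ]
  [ 0  0    1    2 ]
r1 -> r1 − 5/4·r3
  [ 1  0  0  -1/2 ]
  [ 0  1  0   3/4 ]
  [ 0  0  1     2 ]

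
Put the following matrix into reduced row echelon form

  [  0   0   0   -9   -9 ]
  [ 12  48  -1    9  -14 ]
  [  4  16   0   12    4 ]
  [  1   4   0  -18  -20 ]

[[1, 4, 0, 0, -2], [0, 0, 1, 0, -1], [0, 0, 0, 1, 1], [0, 0, 0, 0, 0]]

R1 ↔ R2
  [ 12  48  -1    9  -14 ]
  [  0   0   0   -9   -9 ]
  [  4  16   0   12    4 ]
  [  1   4   0  -18  -20 ]
R1 ← 1/12·R1
  [ 1   4  -1/12  3/4  -7/6 ]
  [ 0   0      0   -9    -9 ]
  [ 4  16      0   12     4 ]
  [ 1   4      0  -18   -20 ]
R3 ← R3 − 4·R1
  [ 1  4  -1/12  3/4  -7/6 ]
  [ 0  0      0   -9    -9 ]
  [ 0  0    1/3    9  26/3 ]
  [ 1  4      0  -18   -20 ]
R4 ← R4 − R1
  [ 1  4  -1/12    3/4    -7/6 ]
  [ 0  0      0     -9      -9 ]
  [ 0  0    1/3      9    26/3 ]
  [ 0  0   1/12  -75/4  -113/6 ]
R2 ↔ R3
  [ 1  4  -1/12    3/4    -7/6 ]
  [ 0  0    1/3      9    26/3 ]
  [ 0  0      0     -9      -9 ]
  [ 0  0   1/12  -75/4  -113/6 ]
R2 ← 3·R2
  [ 1  4  -1/12    3/4    -7/6 ]
  [ 0  0      1     27      26 ]
  [ 0  0      0     -9      -9 ]
  [ 0  0   1/12  -75/4  -113/6 ]
R4 ← R4 − 1/12·R2
  [ 1  4  -1/12  3/4  -7/6 ]
  [ 0  0      1   27    26 ]
  [ 0  0      0   -9    -9 ]
  [ 0  0      0  -21   -21 ]
R3 ← -1/9·R3
  [ 1  4  -1/12  3/4  -7/6 ]
  [ 0  0      1   27    26 ]
  [ 0  0      0    1     1 ]
  [ 0  0      0  -21   -21 ]
R4 ← R4 + 21·R3
  [ 1  4  -1/12  3/4  -7/6 ]
  [ 0  0      1   27    26 ]
  [ 0  0      0    1     1 ]
  [ 0  0      0    0     0 ]
R2 ← R2 − 27·R3
  [ 1  4  -1/12  3/4  -7/6 ]
  [ 0  0      1    0    -1 ]
  [ 0  0      0    1     1 ]
  [ 0  0      0    0     0 ]
R1 ← R1 − 3/4·R3
  [ 1  4  -1/12  0  -23/12 ]
  [ 0  0      1  0      -1 ]
  [ 0  0      0  1       1 ]
  [ 0  0      0  0       0 ]
R1 ← R1 + 1/12·R2
  [ 1  4  0  0  -2 ]
  [ 0  0  1  0  -1 ]
  [ 0  0  0  1   1 ]
  [ 0  0  0  0   0 ]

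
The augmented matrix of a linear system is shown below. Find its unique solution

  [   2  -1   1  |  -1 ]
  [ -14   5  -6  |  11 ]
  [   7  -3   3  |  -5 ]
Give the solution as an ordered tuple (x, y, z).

R1 → 1/2·R1
  [   1  -1/2  1/2  |  -1/2 ]
  [ -14     5   -6  |    11 ]
  [   7    -3    3  |    -5 ]
R2 → R2 + 14·R1
  [ 1  -1/2  1/2  |  -1/2 ]
  [ 0    -2    1  |     4 ]
  [ 7    -3    3  |    -5 ]
R3 → R3 − 7·R1
  [ 1  -1/2   1/2  |  -1/2 ]
  [ 0    -2     1  |     4 ]
  [ 0   1/2  -1/2  |  -3/2 ]
R2 → -1/2·R2
  [ 1  -1/2   1/2  |  -1/2 ]
  [ 0     1  -1/2  |    -2 ]
  [ 0   1/2  -1/2  |  -3/2 ]
R3 → R3 − 1/2·R2
  [ 1  -1/2   1/2  |  -1/2 ]
  [ 0     1  -1/2  |    -2 ]
  [ 0     0  -1/4  |  -1/2 ]
R3 → -4·R3
  [ 1  -1/2   1/2  |  -1/2 ]
  [ 0     1  -1/2  |    -2 ]
  [ 0     0     1  |     2 ]
R2 → R2 + 1/2·R3
  [ 1  -1/2  1/2  |  -1/2 ]
  [ 0     1    0  |    -1 ]
  [ 0     0    1  |     2 ]
R1 → R1 − 1/2·R3
  [ 1  -1/2  0  |  -3/2 ]
  [ 0     1  0  |    -1 ]
  [ 0     0  1  |     2 ]
R1 → R1 + 1/2·R2
  [ 1  0  0  |  -2 ]
  [ 0  1  0  |  -1 ]
  [ 0  0  1  |   2 ]
Reading off the last column: x = -2, y = -1, z = 2.

(-2, -1, 2)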